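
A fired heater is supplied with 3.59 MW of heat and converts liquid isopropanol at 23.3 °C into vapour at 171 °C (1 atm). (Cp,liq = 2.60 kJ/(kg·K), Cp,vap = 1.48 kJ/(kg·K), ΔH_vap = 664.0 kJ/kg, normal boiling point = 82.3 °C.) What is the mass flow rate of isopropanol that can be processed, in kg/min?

ṁ = 227 kg/min

Δh = 2.60×(82.3−23.3) + 664.0 + 1.48×(171−82.3) = 948.68 kJ/kg
Q = 3.59 MW = 3590 kJ/s = 215400 kJ/min
ṁ = Q/Δh = 215400 / 948.68 = 227.05 kg/min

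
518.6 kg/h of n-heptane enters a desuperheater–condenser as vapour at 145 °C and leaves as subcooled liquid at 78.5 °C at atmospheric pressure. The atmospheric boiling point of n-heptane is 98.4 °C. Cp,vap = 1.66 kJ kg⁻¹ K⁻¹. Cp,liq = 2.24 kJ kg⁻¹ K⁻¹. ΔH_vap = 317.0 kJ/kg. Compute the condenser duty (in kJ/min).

vapour 145→98.4 °C: -77.356 kJ/kg
condensation at 98.4 °C: -317 kJ/kg
liquid 98.4→78.5 °C: -44.576 kJ/kg
Δh = -77.356 + -317 + -44.576 = -438.93 kJ/kg
Q = ṁ·Δh = 518.6 kg/h × -438.93 kJ/kg = -227630 kJ/h
|Q| = 63.231 kW = 3793.8 kJ/min

Q_c = 3790 kJ/min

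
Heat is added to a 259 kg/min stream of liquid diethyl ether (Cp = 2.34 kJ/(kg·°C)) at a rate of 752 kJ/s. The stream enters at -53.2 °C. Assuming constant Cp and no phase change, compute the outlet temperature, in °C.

T_out = 21.2 °C

Q = 752 kJ/s = 45120 kJ/min
ΔT = Q/(ṁ·Cp) = 45120/(259×2.34) = 74.448 K
T_out = -53.2 + 74.448 = 21.248 °C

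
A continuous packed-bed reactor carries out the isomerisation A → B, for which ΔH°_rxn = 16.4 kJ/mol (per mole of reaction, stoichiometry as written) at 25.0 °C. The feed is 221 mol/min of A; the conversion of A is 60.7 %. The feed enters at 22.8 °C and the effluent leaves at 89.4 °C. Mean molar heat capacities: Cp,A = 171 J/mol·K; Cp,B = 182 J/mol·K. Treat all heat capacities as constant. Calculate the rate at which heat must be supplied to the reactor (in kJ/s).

Q_in = 80.2 kJ/s

Extent of reaction ξ = 0.607 × 221 = 134.15 mol/min
Reaction term: ξ·ΔH°_rxn = 134.15 × 16.4 = 2200 kJ/min
Sensible, feed 22.8→25 °C: 83.14 kJ/min
Outlet flows (mol/min): A 86.853, B 134.15
Sensible, products 25→89.4 °C: 2528.8 kJ/min
Q = ΔH = 4811.9 kJ/min = 80.199 kW
Heat supplied = 80.199 kJ/s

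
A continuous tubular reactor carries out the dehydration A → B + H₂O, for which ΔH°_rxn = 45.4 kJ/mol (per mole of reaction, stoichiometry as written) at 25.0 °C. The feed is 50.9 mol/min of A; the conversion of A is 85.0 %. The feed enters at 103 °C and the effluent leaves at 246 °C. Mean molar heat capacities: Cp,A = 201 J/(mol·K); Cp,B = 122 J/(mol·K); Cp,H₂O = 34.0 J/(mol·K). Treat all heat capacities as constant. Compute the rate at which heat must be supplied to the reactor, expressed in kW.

Q_in = 49.9 kW

Extent of reaction ξ = 0.850 × 50.9 = 43.265 mol/min
Reaction term: ξ·ΔH°_rxn = 43.265 × 45.4 = 1964.2 kJ/min
Sensible, feed 103→25 °C: -798.01 kJ/min
Outlet flows (mol/min): A 7.635, B 43.265, H₂O 43.265
Sensible, products 25→246 °C: 1830.8 kJ/min
Q = ΔH = 2997 kJ/min = 49.95 kW
Heat supplied = 49.95 kW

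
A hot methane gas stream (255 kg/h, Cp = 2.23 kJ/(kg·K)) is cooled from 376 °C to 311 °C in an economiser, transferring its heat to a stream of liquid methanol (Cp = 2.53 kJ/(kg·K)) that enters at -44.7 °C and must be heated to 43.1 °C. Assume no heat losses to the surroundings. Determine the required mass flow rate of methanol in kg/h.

ṁ_c = 166 kg/h

Heat released by hot stream: Q = 255 × 2.23 × (376 − 311) = 36962 kJ/h
Energy balance on cold side (adiabatic exchanger): Q = ṁ_c·Cp_c·(T_c,out − T_c,in)
ṁ_c = 36962 / [2.53 × (43.1 − -44.7)] = 166.4 kg/h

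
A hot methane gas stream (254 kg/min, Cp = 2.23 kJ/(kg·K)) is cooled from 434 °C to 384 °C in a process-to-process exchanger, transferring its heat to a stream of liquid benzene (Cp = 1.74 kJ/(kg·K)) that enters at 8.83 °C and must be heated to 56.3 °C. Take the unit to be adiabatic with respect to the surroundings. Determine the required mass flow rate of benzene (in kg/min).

Heat released by hot stream: Q = 254 × 2.23 × (434 − 384) = 28321 kJ/min
Energy balance on cold side (adiabatic exchanger): Q = ṁ_c·Cp_c·(T_c,out − T_c,in)
ṁ_c = 28321 / [1.74 × (56.3 − 8.83)] = 342.88 kg/min

ṁ_c = 343 kg/min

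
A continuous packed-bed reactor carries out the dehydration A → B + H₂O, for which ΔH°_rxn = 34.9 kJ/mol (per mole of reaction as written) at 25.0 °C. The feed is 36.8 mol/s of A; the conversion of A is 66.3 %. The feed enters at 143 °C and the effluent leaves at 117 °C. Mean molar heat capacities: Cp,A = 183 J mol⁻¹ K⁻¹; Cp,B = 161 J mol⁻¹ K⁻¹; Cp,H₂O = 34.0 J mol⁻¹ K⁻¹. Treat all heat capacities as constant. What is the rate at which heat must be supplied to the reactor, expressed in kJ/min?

Q_in = 42200 kJ/min

Extent of reaction ξ = 0.663 × 36.8 = 24.398 mol/s
Reaction term: ξ·ΔH°_rxn = 24.398 × 34.9 = 851.5 kJ/s
Sensible, feed 143→25 °C: -794.66 kJ/s
Outlet flows (mol/s): A 12.402, B 24.398, H₂O 24.398
Sensible, products 25→117 °C: 646.5 kJ/s
Q = ΔH = 703.35 kJ/s = 703.35 kW
Heat supplied = 42201 kJ/min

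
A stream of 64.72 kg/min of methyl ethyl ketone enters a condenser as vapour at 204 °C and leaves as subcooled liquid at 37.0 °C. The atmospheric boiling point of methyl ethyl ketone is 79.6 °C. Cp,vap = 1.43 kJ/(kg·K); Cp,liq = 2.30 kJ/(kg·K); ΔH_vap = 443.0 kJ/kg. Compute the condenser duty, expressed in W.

vapour 204→79.6 °C: -177.89 kJ/kg
condensation at 79.6 °C: -443 kJ/kg
liquid 79.6→37.0 °C: -97.98 kJ/kg
Δh = -177.89 + -443 + -97.98 = -718.87 kJ/kg
Q = ṁ·Δh = 64.72 kg/min × -718.87 kJ/kg = -46525 kJ/min
|Q| = 775.42 kW = 775420 W

Q_c = 775000 W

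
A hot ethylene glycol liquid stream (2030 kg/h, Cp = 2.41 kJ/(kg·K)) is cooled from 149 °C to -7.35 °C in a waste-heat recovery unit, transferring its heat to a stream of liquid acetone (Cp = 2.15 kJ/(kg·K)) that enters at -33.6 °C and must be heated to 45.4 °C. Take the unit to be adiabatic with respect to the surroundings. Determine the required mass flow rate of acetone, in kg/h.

ṁ_c = 4500 kg/h

Heat released by hot stream: Q = 2030 × 2.41 × (149 − -7.35) = 764910 kJ/h
Energy balance on cold side (adiabatic exchanger): Q = ṁ_c·Cp_c·(T_c,out − T_c,in)
ṁ_c = 764910 / [2.15 × (45.4 − -33.6)] = 4503.5 kg/h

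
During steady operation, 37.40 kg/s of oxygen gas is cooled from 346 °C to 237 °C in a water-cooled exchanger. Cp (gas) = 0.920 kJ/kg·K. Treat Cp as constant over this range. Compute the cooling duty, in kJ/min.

Q = ṁ·Cp·ΔT = 37.40 × 0.920 × (237 − 346) = -3750.5 kJ/s
Cooling duty = 225030 kJ/min

Q_c = 225000 kJ/min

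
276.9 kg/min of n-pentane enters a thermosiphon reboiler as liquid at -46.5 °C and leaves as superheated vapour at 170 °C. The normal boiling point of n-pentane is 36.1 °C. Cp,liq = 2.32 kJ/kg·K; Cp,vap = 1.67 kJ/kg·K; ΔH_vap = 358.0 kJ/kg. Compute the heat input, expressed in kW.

liquid -46.5→36.1 °C: 191.63 kJ/kg
vaporisation at 36.1 °C: 358 kJ/kg
vapour 36.1→170 °C: 223.61 kJ/kg
Δh = 191.63 + 358 + 223.61 = 773.25 kJ/kg
Q = ṁ·Δh = 276.9 kg/min × 773.25 kJ/kg = 214110 kJ/min
|Q| = 3568.5 kW

Q = 3570 kW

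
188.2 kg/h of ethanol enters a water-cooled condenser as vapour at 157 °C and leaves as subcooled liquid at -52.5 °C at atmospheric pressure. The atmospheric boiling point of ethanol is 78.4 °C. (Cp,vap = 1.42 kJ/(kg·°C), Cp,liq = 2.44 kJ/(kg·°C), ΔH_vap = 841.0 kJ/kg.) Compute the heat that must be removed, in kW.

Q_c = 66.5 kW

vapour 157→78.4 °C: -111.61 kJ/kg
condensation at 78.4 °C: -841 kJ/kg
liquid 78.4→-52.5 °C: -319.4 kJ/kg
Δh = -111.61 + -841 + -319.4 = -1272 kJ/kg
Q = ṁ·Δh = 188.2 kg/h × -1272 kJ/kg = -239390 kJ/h
|Q| = 66.498 kW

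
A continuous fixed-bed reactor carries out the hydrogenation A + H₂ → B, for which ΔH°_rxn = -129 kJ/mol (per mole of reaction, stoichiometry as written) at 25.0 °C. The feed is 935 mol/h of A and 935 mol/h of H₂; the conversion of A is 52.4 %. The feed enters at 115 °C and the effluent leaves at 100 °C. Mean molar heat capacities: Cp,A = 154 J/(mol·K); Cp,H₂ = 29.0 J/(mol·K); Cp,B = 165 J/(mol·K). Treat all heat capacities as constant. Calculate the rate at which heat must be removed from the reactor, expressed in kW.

Extent of reaction ξ = 0.524 × 935 = 489.94 mol/h
Reaction term: ξ·ΔH°_rxn = 489.94 × -129 = -63202 kJ/h
Sensible, feed 115→25 °C: -15399 kJ/h
Outlet flows (mol/h): A 445.06, H₂ 445.06, B 489.94
Sensible, products 25→100 °C: 12171 kJ/h
Q = ΔH = -66430 kJ/h = -18.453 kW
Heat removed = 18.453 kW

Q_out = 18.5 kW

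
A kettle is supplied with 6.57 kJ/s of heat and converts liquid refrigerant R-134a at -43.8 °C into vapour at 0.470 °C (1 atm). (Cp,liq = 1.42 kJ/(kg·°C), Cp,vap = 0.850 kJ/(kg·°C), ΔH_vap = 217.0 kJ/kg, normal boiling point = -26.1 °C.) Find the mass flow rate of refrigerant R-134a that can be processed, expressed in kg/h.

ṁ = 89.3 kg/h

Δh = 1.42×(-26.1−-43.8) + 217.0 + 0.850×(0.470−-26.1) = 264.72 kJ/kg
Q = 6.57 kJ/s = 6.57 kJ/s = 23652 kJ/h
ṁ = Q/Δh = 23652 / 264.72 = 89.348 kg/h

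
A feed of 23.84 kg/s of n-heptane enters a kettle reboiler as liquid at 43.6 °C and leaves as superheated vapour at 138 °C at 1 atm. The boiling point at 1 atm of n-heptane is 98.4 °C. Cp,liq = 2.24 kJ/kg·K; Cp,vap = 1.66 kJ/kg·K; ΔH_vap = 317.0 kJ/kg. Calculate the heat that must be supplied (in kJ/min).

liquid 43.6→98.4 °C: 122.75 kJ/kg
vaporisation at 98.4 °C: 317 kJ/kg
vapour 98.4→138 °C: 65.736 kJ/kg
Δh = 122.75 + 317 + 65.736 = 505.49 kJ/kg
Q = ṁ·Δh = 23.84 kg/s × 505.49 kJ/kg = 12051 kJ/s
|Q| = 12051 kW = 723050 kJ/min

Q = 723000 kJ/min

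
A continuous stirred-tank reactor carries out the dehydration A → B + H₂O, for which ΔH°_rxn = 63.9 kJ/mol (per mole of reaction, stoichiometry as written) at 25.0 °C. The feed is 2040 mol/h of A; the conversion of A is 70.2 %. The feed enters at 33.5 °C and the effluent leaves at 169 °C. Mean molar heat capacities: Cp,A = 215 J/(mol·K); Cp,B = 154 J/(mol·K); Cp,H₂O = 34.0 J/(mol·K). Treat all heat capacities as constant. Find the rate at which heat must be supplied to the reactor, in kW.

Extent of reaction ξ = 0.702 × 2040 = 1432.1 mol/h
Reaction term: ξ·ΔH°_rxn = 1432.1 × 63.9 = 91510 kJ/h
Sensible, feed 33.5→25 °C: -3728.1 kJ/h
Outlet flows (mol/h): A 607.92, B 1432.1, H₂O 1432.1
Sensible, products 25→169 °C: 57590 kJ/h
Q = ΔH = 145370 kJ/h = 40.381 kW
Heat supplied = 40.381 kW

Q_in = 40.4 kW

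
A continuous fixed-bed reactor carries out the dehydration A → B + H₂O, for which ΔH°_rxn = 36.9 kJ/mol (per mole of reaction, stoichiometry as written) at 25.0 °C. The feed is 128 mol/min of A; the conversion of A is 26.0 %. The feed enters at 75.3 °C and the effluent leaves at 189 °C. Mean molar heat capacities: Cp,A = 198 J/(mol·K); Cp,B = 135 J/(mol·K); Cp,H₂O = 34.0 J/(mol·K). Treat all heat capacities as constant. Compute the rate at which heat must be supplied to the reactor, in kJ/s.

Q_in = 65.9 kJ/s

Extent of reaction ξ = 0.260 × 128 = 33.28 mol/min
Reaction term: ξ·ΔH°_rxn = 33.28 × 36.9 = 1228 kJ/min
Sensible, feed 75.3→25 °C: -1274.8 kJ/min
Outlet flows (mol/min): A 94.72, B 33.28, H₂O 33.28
Sensible, products 25→189 °C: 3998.1 kJ/min
Q = ΔH = 3951.4 kJ/min = 65.856 kW
Heat supplied = 65.856 kJ/s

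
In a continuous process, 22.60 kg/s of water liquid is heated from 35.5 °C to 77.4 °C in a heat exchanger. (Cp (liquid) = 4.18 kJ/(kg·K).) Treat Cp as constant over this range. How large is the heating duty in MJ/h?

Q = 14200 MJ/h

Q = ṁ·Cp·ΔT = 22.60 × 4.18 × (77.4 − 35.5) = 3958.2 kJ/s
Heating duty = 14250 MJ/h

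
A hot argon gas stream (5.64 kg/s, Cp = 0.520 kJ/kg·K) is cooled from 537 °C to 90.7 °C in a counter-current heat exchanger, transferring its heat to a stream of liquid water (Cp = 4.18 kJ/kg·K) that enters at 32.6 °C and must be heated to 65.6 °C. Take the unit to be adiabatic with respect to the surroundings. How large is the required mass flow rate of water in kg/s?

ṁ_c = 9.49 kg/s

Heat released by hot stream: Q = 5.64 × 0.520 × (537 − 90.7) = 1308.9 kJ/s
Energy balance on cold side (adiabatic exchanger): Q = ṁ_c·Cp_c·(T_c,out − T_c,in)
ṁ_c = 1308.9 / [4.18 × (65.6 − 32.6)] = 9.489 kg/s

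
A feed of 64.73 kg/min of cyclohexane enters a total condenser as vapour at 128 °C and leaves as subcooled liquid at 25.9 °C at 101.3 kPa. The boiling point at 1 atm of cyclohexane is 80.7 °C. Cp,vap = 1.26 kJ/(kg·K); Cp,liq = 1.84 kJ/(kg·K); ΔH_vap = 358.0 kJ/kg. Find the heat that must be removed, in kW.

Q_c = 559 kW

vapour 128→80.7 °C: -59.598 kJ/kg
condensation at 80.7 °C: -358 kJ/kg
liquid 80.7→25.9 °C: -100.83 kJ/kg
Δh = -59.598 + -358 + -100.83 = -518.43 kJ/kg
Q = ṁ·Δh = 64.73 kg/min × -518.43 kJ/kg = -33558 kJ/min
|Q| = 559.3 kW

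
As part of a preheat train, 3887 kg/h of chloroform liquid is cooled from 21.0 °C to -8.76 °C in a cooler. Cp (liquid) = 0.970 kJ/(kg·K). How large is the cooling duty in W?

Q_c = 31200 W

Q = ṁ·Cp·ΔT = 3887 × 0.970 × (-8.76 − 21.0) = -112210 kJ/h
Converting: 112210 / 3600 s = 31.169 kW
Cooling duty = 31169 W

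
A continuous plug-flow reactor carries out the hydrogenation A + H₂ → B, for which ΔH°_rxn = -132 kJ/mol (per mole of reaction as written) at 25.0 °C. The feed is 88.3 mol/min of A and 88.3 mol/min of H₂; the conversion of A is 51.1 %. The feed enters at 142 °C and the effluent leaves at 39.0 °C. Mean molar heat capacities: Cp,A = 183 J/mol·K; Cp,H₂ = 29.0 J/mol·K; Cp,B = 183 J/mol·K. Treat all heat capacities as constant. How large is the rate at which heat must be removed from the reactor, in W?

Extent of reaction ξ = 0.511 × 88.3 = 45.121 mol/min
Reaction term: ξ·ΔH°_rxn = 45.121 × -132 = -5956 kJ/min
Sensible, feed 142→25 °C: -2190.2 kJ/min
Outlet flows (mol/min): A 43.179, H₂ 43.179, B 45.121
Sensible, products 25→39.0 °C: 243.76 kJ/min
Q = ΔH = -7902.4 kJ/min = -131.71 kW
Heat removed = 131710 W

Q_out = 132000 W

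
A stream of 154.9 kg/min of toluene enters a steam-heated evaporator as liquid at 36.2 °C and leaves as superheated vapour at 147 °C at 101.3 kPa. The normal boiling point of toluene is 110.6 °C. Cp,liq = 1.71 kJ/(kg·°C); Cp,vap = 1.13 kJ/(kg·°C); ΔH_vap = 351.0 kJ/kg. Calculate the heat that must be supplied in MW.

Q = 1.34 MW

liquid 36.2→110.6 °C: 127.22 kJ/kg
vaporisation at 110.6 °C: 351 kJ/kg
vapour 110.6→147 °C: 41.132 kJ/kg
Δh = 127.22 + 351 + 41.132 = 519.36 kJ/kg
Q = ṁ·Δh = 154.9 kg/min × 519.36 kJ/kg = 80448 kJ/min
|Q| = 1340.8 kW = 1.3408 MW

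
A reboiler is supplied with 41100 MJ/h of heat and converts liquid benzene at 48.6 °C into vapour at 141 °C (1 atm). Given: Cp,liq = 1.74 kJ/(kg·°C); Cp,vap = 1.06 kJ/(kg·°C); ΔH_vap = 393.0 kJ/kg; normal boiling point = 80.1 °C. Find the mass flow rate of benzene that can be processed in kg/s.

ṁ = 22.3 kg/s

Δh = 1.74×(80.1−48.6) + 393.0 + 1.06×(141−80.1) = 512.36 kJ/kg
Q = 41100 MJ/h = 11417 kJ/s = 11417 kJ/s
ṁ = Q/Δh = 11417 / 512.36 = 22.282 kg/s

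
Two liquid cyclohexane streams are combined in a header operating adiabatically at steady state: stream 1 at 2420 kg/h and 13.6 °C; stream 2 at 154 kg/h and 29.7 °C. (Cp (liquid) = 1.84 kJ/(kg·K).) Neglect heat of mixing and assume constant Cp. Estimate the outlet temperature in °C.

T_out = 14.6 °C

No heat crosses the boundary, so H_out = H_in.
T_out = Σ ṁᵢCp,ᵢTᵢ / Σ ṁᵢCp,ᵢ
      = 68974 / 4736.2 = 14.563 °C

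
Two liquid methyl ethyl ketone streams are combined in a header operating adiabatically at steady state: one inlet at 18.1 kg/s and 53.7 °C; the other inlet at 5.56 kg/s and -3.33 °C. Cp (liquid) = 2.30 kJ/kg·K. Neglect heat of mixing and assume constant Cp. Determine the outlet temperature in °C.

No heat crosses the boundary, so H_out = H_in.
T_out = Σ ṁᵢCp,ᵢTᵢ / Σ ṁᵢCp,ᵢ
      = 2192.9 / 54.418 = 40.298 °C

T_out = 40.3 °C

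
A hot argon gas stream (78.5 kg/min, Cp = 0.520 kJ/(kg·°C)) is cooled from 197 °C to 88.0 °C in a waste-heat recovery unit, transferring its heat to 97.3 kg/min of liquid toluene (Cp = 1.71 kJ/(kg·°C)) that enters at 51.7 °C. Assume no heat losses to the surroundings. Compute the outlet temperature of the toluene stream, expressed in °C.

Heat released by hot stream: Q = 78.5 × 0.520 × (197 − 88.0) = 4449.4 kJ/min
Energy balance on cold side (adiabatic exchanger): Q = ṁ_c·Cp_c·(T_c,out − T_c,in)
T_c,out = 51.7 + 4449.4/(97.3 × 1.71) = 78.442 °C

T_c,out = 78.4 °C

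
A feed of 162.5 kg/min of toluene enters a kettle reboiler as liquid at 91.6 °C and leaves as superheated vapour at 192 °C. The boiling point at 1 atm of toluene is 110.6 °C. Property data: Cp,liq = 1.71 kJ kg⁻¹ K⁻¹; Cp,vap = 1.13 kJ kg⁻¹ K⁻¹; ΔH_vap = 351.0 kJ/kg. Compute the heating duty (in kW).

liquid 91.6→110.6 °C: 32.49 kJ/kg
vaporisation at 110.6 °C: 351 kJ/kg
vapour 110.6→192 °C: 91.982 kJ/kg
Δh = 32.49 + 351 + 91.982 = 475.47 kJ/kg
Q = ṁ·Δh = 162.5 kg/min × 475.47 kJ/kg = 77264 kJ/min
|Q| = 1287.7 kW

Q = 1290 kW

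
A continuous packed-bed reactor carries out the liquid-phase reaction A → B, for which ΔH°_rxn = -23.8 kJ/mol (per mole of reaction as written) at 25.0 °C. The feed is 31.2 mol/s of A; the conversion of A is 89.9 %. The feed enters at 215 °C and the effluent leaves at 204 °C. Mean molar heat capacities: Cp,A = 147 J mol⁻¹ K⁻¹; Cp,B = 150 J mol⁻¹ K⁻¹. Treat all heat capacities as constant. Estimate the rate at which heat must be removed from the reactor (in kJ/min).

Extent of reaction ξ = 0.899 × 31.2 = 28.049 mol/s
Reaction term: ξ·ΔH°_rxn = 28.049 × -23.8 = -667.56 kJ/s
Sensible, feed 215→25 °C: -871.42 kJ/s
Outlet flows (mol/s): A 3.1512, B 28.049
Sensible, products 25→204 °C: 836.03 kJ/s
Q = ΔH = -702.95 kJ/s = -702.95 kW
Heat removed = 42177 kJ/min

Q_out = 42200 kJ/min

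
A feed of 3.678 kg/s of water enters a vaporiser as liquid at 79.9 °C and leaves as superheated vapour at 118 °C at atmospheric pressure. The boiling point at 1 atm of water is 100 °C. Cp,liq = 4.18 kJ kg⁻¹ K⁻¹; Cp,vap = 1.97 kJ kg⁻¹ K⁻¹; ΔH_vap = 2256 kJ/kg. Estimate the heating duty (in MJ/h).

Q = 31500 MJ/h

liquid 79.9→100 °C: 84.018 kJ/kg
vaporisation at 100 °C: 2256 kJ/kg
vapour 100→118 °C: 35.46 kJ/kg
Δh = 84.018 + 2256 + 35.46 = 2375.5 kJ/kg
Q = ṁ·Δh = 3.678 kg/s × 2375.5 kJ/kg = 8737 kJ/s
|Q| = 8737 kW = 31453 MJ/h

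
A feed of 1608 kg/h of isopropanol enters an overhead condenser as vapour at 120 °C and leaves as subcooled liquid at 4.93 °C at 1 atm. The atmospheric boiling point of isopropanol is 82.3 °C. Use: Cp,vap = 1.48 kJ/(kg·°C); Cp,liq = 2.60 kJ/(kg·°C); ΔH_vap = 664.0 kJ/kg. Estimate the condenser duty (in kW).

vapour 120→82.3 °C: -55.796 kJ/kg
condensation at 82.3 °C: -664 kJ/kg
liquid 82.3→4.93 °C: -201.16 kJ/kg
Δh = -55.796 + -664 + -201.16 = -920.96 kJ/kg
Q = ṁ·Δh = 1608 kg/h × -920.96 kJ/kg = -1.4809e+06 kJ/h
|Q| = 411.36 kW

Q_c = 411 kW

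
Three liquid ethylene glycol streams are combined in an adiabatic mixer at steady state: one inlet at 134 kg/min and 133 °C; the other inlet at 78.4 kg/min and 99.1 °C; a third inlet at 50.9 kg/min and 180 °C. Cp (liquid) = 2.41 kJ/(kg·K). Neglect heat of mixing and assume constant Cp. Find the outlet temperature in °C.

No heat crosses the boundary, so H_out = H_in.
T_out = Σ ṁᵢCp,ᵢTᵢ / Σ ṁᵢCp,ᵢ
      = 83756 / 634.55 = 131.99 °C

T_out = 132 °C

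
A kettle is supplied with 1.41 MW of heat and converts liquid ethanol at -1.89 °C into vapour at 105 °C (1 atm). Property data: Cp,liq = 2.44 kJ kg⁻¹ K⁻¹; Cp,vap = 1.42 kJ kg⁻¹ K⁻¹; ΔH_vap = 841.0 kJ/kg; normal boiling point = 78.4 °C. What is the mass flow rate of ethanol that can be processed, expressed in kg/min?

Δh = 2.44×(78.4−-1.89) + 841.0 + 1.42×(105−78.4) = 1074.7 kJ/kg
Q = 1.41 MW = 1410 kJ/s = 84600 kJ/min
ṁ = Q/Δh = 84600 / 1074.7 = 78.721 kg/min

ṁ = 78.7 kg/min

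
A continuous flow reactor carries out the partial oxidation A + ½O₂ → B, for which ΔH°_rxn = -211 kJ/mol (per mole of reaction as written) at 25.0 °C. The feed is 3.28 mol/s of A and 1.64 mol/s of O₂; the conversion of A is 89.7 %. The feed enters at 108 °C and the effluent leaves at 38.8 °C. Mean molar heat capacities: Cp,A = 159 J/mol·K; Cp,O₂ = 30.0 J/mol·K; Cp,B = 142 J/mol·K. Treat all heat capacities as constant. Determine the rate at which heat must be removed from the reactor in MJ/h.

Q_out = 2380 MJ/h

Extent of reaction ξ = 0.897 × 3.28 = 2.9422 mol/s
Reaction term: ξ·ΔH°_rxn = 2.9422 × -211 = -620.8 kJ/s
Sensible, feed 108→25 °C: -47.37 kJ/s
Outlet flows (mol/s): A 0.33784, O₂ 0.16892, B 2.9422
Sensible, products 25→38.8 °C: 6.5767 kJ/s
Q = ΔH = -661.59 kJ/s = -661.59 kW
Heat removed = 2381.7 MJ/h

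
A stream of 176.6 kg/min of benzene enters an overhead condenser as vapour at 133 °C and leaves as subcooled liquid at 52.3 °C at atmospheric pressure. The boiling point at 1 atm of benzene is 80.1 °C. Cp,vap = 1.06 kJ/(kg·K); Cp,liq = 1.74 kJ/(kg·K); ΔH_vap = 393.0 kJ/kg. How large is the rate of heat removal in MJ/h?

Q_c = 5270 MJ/h

vapour 133→80.1 °C: -56.074 kJ/kg
condensation at 80.1 °C: -393 kJ/kg
liquid 80.1→52.3 °C: -48.372 kJ/kg
Δh = -56.074 + -393 + -48.372 = -497.45 kJ/kg
Q = ṁ·Δh = 176.6 kg/min × -497.45 kJ/kg = -87849 kJ/min
|Q| = 1464.1 kW = 5270.9 MJ/h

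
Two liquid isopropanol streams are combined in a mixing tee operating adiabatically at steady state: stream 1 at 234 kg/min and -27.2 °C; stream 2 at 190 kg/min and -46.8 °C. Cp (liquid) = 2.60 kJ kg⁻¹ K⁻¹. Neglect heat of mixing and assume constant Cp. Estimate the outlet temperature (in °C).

T_out = -36.0 °C

Energy balance with Q = 0: Σ ṁᵢCp,ᵢ(T_out − Tᵢ) = 0
T_out = Σ ṁᵢCp,ᵢTᵢ / Σ ṁᵢCp,ᵢ
      = -39668 / 1102.4 = -35.983 °C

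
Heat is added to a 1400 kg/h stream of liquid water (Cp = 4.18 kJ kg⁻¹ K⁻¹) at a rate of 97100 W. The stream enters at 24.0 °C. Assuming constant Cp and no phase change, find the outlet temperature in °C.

Q = 97100 W = 349560 kJ/h
ΔT = Q/(ṁ·Cp) = 349560/(1400×4.18) = 59.733 K
T_out = 24.0 + 59.733 = 83.733 °C

T_out = 83.7 °C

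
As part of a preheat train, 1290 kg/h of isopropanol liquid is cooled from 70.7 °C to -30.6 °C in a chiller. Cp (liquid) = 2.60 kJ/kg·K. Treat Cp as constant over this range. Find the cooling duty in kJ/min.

Q = ṁ·Cp·ΔT = 1290 × 2.60 × (-30.6 − 70.7) = -339760 kJ/h
Converting: 339760 / 3600 s = 94.378 kW
Cooling duty = 5662.7 kJ/min

Q_c = 5660 kJ/min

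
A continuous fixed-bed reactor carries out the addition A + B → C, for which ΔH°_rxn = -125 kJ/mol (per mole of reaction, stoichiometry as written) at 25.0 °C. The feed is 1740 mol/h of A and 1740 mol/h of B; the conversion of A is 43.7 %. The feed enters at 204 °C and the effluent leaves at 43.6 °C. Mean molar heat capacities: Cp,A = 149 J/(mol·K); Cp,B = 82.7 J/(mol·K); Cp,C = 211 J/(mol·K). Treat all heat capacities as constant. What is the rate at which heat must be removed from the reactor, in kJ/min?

Q_out = 2670 kJ/min

Extent of reaction ξ = 0.437 × 1740 = 760.38 mol/h
Reaction term: ξ·ΔH°_rxn = 760.38 × -125 = -95048 kJ/h
Sensible, feed 204→25 °C: -72165 kJ/h
Outlet flows (mol/h): A 979.62, B 979.62, C 760.38
Sensible, products 25→43.6 °C: 7206 kJ/h
Q = ΔH = -160010 kJ/h = -44.446 kW
Heat removed = 2666.8 kJ/min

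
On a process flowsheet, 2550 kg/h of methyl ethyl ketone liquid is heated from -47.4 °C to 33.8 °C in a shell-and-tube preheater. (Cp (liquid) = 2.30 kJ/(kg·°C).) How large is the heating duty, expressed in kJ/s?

Q = 132 kJ/s

Q = ṁ·Cp·ΔT = 2550 × 2.30 × (33.8 − -47.4) = 476240 kJ/h
Converting: 476240 / 3600 s = 132.29 kW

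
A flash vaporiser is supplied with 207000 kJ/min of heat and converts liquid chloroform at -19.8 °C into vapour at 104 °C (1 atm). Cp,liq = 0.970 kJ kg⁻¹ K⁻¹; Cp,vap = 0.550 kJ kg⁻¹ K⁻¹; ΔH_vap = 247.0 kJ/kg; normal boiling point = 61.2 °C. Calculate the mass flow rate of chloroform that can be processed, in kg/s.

Δh = 0.970×(61.2−-19.8) + 247.0 + 0.550×(104−61.2) = 349.11 kJ/kg
Q = 207000 kJ/min = 3450 kJ/s = 3450 kJ/s
ṁ = Q/Δh = 3450 / 349.11 = 9.8823 kg/s

ṁ = 9.88 kg/s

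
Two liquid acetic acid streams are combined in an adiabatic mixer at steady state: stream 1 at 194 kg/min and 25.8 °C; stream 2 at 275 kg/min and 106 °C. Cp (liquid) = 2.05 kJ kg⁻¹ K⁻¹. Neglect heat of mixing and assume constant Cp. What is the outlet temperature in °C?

Energy balance with Q = 0: Σ ṁᵢCp,ᵢ(T_out − Tᵢ) = 0
Σ ṁᵢCp,ᵢTᵢ = 194×2.05×25.8 + 275×2.05×106 = 70018
Σ ṁᵢCp,ᵢ = 194×2.05 + 275×2.05 = 961.45
T_out = 70018 / 961.45 = 72.826 °C

T_out = 72.8 °C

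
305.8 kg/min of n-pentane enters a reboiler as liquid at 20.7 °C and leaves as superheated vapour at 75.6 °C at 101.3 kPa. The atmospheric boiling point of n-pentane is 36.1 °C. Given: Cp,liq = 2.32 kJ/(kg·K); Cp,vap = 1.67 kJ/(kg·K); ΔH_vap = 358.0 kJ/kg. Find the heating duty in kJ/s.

liquid 20.7→36.1 °C: 35.728 kJ/kg
vaporisation at 36.1 °C: 358 kJ/kg
vapour 36.1→75.6 °C: 65.965 kJ/kg
Δh = 35.728 + 358 + 65.965 = 459.69 kJ/kg
Q = ṁ·Δh = 305.8 kg/min × 459.69 kJ/kg = 140570 kJ/min
|Q| = 2342.9 kW

Q = 2340 kJ/s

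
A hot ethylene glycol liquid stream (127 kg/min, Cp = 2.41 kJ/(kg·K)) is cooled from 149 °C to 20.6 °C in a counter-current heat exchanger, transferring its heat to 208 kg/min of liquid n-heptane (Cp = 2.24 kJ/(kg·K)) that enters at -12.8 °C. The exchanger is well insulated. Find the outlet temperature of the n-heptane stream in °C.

T_c,out = 71.5 °C

Heat released by hot stream: Q = 127 × 2.41 × (149 − 20.6) = 39299 kJ/min
Energy balance on cold side (adiabatic exchanger): Q = ṁ_c·Cp_c·(T_c,out − T_c,in)
T_c,out = -12.8 + 39299/(208 × 2.24) = 71.548 °C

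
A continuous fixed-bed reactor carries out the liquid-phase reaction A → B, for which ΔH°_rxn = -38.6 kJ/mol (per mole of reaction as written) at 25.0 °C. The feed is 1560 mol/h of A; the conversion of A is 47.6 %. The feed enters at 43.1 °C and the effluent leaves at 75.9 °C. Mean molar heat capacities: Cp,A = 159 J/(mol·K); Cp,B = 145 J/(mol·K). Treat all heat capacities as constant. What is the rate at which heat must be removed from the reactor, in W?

Q_out = 5850 W

Extent of reaction ξ = 0.476 × 1560 = 742.56 mol/h
Reaction term: ξ·ΔH°_rxn = 742.56 × -38.6 = -28663 kJ/h
Sensible, feed 43.1→25 °C: -4489.5 kJ/h
Outlet flows (mol/h): A 817.44, B 742.56
Sensible, products 25→75.9 °C: 12096 kJ/h
Q = ΔH = -21056 kJ/h = -5.849 kW
Heat removed = 5849 W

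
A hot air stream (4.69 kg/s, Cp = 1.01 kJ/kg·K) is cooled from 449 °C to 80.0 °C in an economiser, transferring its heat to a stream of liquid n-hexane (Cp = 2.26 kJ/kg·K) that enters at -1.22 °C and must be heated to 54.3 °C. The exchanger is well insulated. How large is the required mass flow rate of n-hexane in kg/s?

Heat released by hot stream: Q = 4.69 × 1.01 × (449 − 80.0) = 1747.9 kJ/s
Energy balance on cold side (adiabatic exchanger): Q = ṁ_c·Cp_c·(T_c,out − T_c,in)
ṁ_c = 1747.9 / [2.26 × (54.3 − -1.22)] = 13.93 kg/s

ṁ_c = 13.9 kg/s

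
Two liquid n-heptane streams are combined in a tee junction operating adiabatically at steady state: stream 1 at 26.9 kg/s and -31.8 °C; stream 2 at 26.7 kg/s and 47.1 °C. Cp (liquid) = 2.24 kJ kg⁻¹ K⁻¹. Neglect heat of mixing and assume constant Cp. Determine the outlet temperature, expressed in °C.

T_out = 7.50 °C

Adiabatic, steady state ⇒ Σ ṁᵢCp,ᵢ(T_out − Tᵢ) = 0
T_out = Σ ṁᵢCp,ᵢTᵢ / Σ ṁᵢCp,ᵢ
      = 900.82 / 120.06 = 7.5028 °C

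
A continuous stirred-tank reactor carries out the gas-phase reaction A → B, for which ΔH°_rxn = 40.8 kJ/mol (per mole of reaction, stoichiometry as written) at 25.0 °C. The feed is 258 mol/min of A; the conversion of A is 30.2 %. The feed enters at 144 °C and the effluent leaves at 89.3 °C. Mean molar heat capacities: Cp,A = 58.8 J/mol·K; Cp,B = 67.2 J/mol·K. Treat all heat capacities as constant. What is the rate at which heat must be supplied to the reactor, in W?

Q_in = 39900 W

Extent of reaction ξ = 0.302 × 258 = 77.916 mol/min
Reaction term: ξ·ΔH°_rxn = 77.916 × 40.8 = 3179 kJ/min
Sensible, feed 144→25 °C: -1805.3 kJ/min
Outlet flows (mol/min): A 180.08, B 77.916
Sensible, products 25→89.3 °C: 1017.5 kJ/min
Q = ΔH = 2391.2 kJ/min = 39.854 kW
Heat supplied = 39854 W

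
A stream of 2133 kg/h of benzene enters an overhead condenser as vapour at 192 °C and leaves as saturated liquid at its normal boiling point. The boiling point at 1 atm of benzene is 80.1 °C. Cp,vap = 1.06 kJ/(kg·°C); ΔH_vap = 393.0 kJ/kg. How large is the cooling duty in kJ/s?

Q_c = 303 kJ/s

vapour 192→80.1 °C: -118.61 kJ/kg
condensation at 80.1 °C: -393 kJ/kg
Δh = -118.61 + -393 = -511.61 kJ/kg
Q = ṁ·Δh = 2133 kg/h × -511.61 kJ/kg = -1.0913e+06 kJ/h
|Q| = 303.13 kW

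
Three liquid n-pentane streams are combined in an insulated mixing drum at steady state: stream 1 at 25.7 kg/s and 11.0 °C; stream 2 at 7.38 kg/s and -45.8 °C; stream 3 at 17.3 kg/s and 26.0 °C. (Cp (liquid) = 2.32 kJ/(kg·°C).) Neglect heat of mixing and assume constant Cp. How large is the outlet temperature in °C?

T_out = 7.83 °C

Energy balance with Q = 0: Σ ṁᵢCp,ᵢ(T_out − Tᵢ) = 0
T_out = Σ ṁᵢCp,ᵢTᵢ / Σ ṁᵢCp,ᵢ
      = 915.23 / 116.88 = 7.8304 °C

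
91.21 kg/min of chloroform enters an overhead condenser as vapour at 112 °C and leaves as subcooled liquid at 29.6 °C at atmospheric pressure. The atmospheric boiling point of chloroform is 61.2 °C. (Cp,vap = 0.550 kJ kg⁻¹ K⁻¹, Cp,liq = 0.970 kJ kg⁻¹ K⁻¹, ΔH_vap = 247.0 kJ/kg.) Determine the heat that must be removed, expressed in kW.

vapour 112→61.2 °C: -27.94 kJ/kg
condensation at 61.2 °C: -247 kJ/kg
liquid 61.2→29.6 °C: -30.652 kJ/kg
Δh = -27.94 + -247 + -30.652 = -305.59 kJ/kg
Q = ṁ·Δh = 91.21 kg/min × -305.59 kJ/kg = -27873 kJ/min
|Q| = 464.55 kW

Q_c = 465 kW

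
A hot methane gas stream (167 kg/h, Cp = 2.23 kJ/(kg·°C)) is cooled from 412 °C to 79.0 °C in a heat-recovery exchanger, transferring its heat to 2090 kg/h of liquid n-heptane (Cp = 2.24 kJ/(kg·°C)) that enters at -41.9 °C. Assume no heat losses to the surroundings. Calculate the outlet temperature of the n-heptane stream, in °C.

T_c,out = -15.4 °C

Heat released by hot stream: Q = 167 × 2.23 × (412 − 79.0) = 124010 kJ/h
Energy balance on cold side (adiabatic exchanger): Q = ṁ_c·Cp_c·(T_c,out − T_c,in)
T_c,out = -41.9 + 124010/(2090 × 2.24) = -15.411 °C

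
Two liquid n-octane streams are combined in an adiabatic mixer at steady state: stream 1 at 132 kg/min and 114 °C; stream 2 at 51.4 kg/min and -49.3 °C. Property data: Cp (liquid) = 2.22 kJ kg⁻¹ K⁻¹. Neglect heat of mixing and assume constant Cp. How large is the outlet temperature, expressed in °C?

T_out = 68.2 °C

Adiabatic, steady state ⇒ Σ ṁᵢCp,ᵢ(T_out − Tᵢ) = 0
Σ ṁᵢCp,ᵢTᵢ = 132×2.22×114 + 51.4×2.22×-49.3 = 27781
Σ ṁᵢCp,ᵢ = 132×2.22 + 51.4×2.22 = 407.15
T_out = 27781 / 407.15 = 68.233 °C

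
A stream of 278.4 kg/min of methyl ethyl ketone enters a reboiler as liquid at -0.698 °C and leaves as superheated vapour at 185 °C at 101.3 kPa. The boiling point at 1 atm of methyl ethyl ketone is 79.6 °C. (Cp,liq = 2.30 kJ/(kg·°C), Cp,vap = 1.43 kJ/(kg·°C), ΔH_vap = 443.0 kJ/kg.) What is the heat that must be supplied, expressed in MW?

liquid -0.698→79.6 °C: 184.69 kJ/kg
vaporisation at 79.6 °C: 443 kJ/kg
vapour 79.6→185 °C: 150.72 kJ/kg
Δh = 184.69 + 443 + 150.72 = 778.41 kJ/kg
Q = ṁ·Δh = 278.4 kg/min × 778.41 kJ/kg = 216710 kJ/min
|Q| = 3611.8 kW = 3.6118 MW

Q = 3.61 MW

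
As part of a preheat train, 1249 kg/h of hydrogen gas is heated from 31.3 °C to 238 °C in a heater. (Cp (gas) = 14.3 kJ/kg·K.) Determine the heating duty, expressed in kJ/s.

Q = ṁ·Cp·ΔT = 1249 × 14.3 × (238 − 31.3) = 3.6918e+06 kJ/h
Converting: 3.6918e+06 / 3600 s = 1025.5 kW

Q = 1030 kJ/s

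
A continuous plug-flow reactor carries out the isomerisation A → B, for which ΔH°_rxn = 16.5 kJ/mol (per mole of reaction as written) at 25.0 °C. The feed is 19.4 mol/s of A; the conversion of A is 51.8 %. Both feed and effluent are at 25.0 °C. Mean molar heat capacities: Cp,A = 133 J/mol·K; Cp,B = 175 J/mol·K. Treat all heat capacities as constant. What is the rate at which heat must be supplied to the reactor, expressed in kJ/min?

Extent of reaction ξ = 0.518 × 19.4 = 10.049 mol/s
Reaction term: ξ·ΔH°_rxn = 10.049 × 16.5 = 165.81 kJ/s
Q = ΔH = 165.81 kJ/s = 165.81 kW
Heat supplied = 9948.7 kJ/min

Q_in = 9950 kJ/min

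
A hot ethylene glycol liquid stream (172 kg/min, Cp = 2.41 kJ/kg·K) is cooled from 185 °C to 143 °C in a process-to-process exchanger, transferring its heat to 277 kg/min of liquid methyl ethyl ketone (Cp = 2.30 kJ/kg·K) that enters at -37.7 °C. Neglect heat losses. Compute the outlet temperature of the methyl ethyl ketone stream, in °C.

Heat released by hot stream: Q = 172 × 2.41 × (185 − 143) = 17410 kJ/min
Energy balance on cold side (adiabatic exchanger): Q = ṁ_c·Cp_c·(T_c,out − T_c,in)
T_c,out = -37.7 + 17410/(277 × 2.30) = -10.373 °C

T_c,out = -10.4 °C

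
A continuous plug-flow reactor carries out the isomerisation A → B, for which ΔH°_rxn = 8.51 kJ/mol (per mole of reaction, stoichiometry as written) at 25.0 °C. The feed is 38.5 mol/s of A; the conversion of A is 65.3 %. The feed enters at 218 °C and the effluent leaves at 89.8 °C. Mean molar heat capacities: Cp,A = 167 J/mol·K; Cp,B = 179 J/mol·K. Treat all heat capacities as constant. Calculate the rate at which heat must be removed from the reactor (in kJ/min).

Extent of reaction ξ = 0.653 × 38.5 = 25.14 mol/s
Reaction term: ξ·ΔH°_rxn = 25.14 × 8.51 = 213.95 kJ/s
Sensible, feed 218→25 °C: -1240.9 kJ/s
Outlet flows (mol/s): A 13.36, B 25.14
Sensible, products 25→89.8 °C: 436.18 kJ/s
Q = ΔH = -590.77 kJ/s = -590.77 kW
Heat removed = 35446 kJ/min

Q_out = 35400 kJ/min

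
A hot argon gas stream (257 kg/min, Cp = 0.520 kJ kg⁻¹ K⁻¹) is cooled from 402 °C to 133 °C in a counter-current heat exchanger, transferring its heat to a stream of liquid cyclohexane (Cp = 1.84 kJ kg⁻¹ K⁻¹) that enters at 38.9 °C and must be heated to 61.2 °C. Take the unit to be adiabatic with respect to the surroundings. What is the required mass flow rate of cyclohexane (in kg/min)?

Heat released by hot stream: Q = 257 × 0.520 × (402 − 133) = 35949 kJ/min
Energy balance on cold side (adiabatic exchanger): Q = ṁ_c·Cp_c·(T_c,out − T_c,in)
ṁ_c = 35949 / [1.84 × (61.2 − 38.9)] = 876.12 kg/min

ṁ_c = 876 kg/min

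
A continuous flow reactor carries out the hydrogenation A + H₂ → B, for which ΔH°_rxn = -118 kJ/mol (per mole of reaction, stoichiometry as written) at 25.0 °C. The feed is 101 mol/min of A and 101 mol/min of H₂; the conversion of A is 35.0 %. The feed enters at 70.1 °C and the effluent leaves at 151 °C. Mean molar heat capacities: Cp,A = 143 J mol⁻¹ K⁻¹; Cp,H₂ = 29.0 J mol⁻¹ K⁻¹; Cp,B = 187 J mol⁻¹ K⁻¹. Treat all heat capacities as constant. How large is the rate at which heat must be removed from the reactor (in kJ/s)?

Extent of reaction ξ = 0.350 × 101 = 35.35 mol/min
Reaction term: ξ·ΔH°_rxn = 35.35 × -118 = -4171.3 kJ/min
Sensible, feed 70.1→25 °C: -783.48 kJ/min
Outlet flows (mol/min): A 65.65, H₂ 65.65, B 35.35
Sensible, products 25→151 °C: 2255.7 kJ/min
Q = ΔH = -2699.1 kJ/min = -44.985 kW
Heat removed = 44.985 kJ/s

Q_out = 45.0 kJ/s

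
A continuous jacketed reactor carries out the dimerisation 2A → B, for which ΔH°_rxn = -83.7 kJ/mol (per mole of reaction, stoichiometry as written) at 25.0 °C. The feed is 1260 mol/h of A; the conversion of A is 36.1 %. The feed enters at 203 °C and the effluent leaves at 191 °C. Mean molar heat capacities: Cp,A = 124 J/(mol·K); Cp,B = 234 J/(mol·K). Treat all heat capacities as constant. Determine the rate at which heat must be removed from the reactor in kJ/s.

Q_out = 5.96 kJ/s

Extent of reaction ξ = 0.361 × 1260 / 2 = 227.43 mol/h
Reaction term: ξ·ΔH°_rxn = 227.43 × -83.7 = -19036 kJ/h
Sensible, feed 203→25 °C: -27811 kJ/h
Outlet flows (mol/h): A 805.14, B 227.43
Sensible, products 25→191 °C: 25407 kJ/h
Q = ΔH = -21439 kJ/h = -5.9554 kW
Heat removed = 5.9554 kJ/s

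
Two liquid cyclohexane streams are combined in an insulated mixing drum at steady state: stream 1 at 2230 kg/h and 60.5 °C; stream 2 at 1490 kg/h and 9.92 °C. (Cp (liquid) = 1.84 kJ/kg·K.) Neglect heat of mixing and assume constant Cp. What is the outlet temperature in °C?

T_out = 40.2 °C

Energy balance with Q = 0: Σ ṁᵢCp,ᵢ(T_out − Tᵢ) = 0
T_out = Σ ṁᵢCp,ᵢTᵢ / Σ ṁᵢCp,ᵢ
      = 275440 / 6844.8 = 40.241 °C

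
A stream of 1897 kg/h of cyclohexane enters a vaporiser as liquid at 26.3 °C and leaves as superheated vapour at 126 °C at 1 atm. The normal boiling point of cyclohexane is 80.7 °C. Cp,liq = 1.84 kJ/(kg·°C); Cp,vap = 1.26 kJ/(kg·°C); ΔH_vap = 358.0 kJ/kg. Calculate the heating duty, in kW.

liquid 26.3→80.7 °C: 100.1 kJ/kg
vaporisation at 80.7 °C: 358 kJ/kg
vapour 80.7→126 °C: 57.078 kJ/kg
Δh = 100.1 + 358 + 57.078 = 515.17 kJ/kg
Q = ṁ·Δh = 1897 kg/h × 515.17 kJ/kg = 977290 kJ/h
|Q| = 271.47 kW

Q = 271 kW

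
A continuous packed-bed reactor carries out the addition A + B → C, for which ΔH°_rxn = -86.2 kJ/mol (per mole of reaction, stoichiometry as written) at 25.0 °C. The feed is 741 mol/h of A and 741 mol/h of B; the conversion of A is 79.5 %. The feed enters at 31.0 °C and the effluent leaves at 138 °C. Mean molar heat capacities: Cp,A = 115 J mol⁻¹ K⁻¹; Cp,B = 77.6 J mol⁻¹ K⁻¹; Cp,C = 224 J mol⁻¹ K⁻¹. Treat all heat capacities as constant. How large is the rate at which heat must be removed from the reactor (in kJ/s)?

Extent of reaction ξ = 0.795 × 741 = 589.1 mol/h
Reaction term: ξ·ΔH°_rxn = 589.1 × -86.2 = -50780 kJ/h
Sensible, feed 31.0→25 °C: -856.3 kJ/h
Outlet flows (mol/h): A 151.9, B 151.9, C 589.1
Sensible, products 25→138 °C: 18217 kJ/h
Q = ΔH = -33419 kJ/h = -9.2831 kW
Heat removed = 9.2831 kJ/s

Q_out = 9.28 kJ/s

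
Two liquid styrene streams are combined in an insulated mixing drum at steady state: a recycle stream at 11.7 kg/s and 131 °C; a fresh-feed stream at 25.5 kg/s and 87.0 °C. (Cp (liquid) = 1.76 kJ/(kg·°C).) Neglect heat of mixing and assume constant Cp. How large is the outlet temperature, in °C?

T_out = 101 °C

No heat crosses the boundary, so H_out = H_in.
T_out = Σ ṁᵢCp,ᵢTᵢ / Σ ṁᵢCp,ᵢ
      = 6602.1 / 65.472 = 100.84 °C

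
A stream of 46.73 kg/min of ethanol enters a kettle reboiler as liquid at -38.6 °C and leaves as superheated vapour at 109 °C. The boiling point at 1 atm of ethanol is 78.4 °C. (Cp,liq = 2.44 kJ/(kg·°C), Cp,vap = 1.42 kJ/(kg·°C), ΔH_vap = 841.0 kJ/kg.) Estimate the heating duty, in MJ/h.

liquid -38.6→78.4 °C: 285.48 kJ/kg
vaporisation at 78.4 °C: 841 kJ/kg
vapour 78.4→109 °C: 43.452 kJ/kg
Δh = 285.48 + 841 + 43.452 = 1169.9 kJ/kg
Q = ṁ·Δh = 46.73 kg/min × 1169.9 kJ/kg = 54671 kJ/min
|Q| = 911.18 kW = 3280.3 MJ/h

Q = 3280 MJ/h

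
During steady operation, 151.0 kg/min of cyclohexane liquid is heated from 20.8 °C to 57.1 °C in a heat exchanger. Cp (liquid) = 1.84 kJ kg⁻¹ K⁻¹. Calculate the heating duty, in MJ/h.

Q = ṁ·Cp·ΔT = 151.0 × 1.84 × (57.1 − 20.8) = 10086 kJ/min
Converting: 10086 / 60 s = 168.09 kW
Heating duty = 605.14 MJ/h

Q = 605 MJ/h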